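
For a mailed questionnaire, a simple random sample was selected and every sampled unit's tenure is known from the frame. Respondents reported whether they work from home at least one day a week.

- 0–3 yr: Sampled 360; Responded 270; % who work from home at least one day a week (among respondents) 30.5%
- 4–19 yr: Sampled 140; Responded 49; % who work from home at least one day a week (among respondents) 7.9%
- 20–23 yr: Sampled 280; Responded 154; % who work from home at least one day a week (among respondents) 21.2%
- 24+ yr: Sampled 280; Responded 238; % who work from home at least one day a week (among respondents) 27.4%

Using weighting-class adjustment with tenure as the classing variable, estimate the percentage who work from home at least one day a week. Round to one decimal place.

24.2%

Class response rates: 0–3 yr 270/360 = 75%, 4–19 yr 49/140 = 35%, 20–23 yr 154/280 = 55%, 24+ yr 238/280 = 85%.
Each respondent's weight = sampled/responded in their class; summing within a class gives n_sampled, so:
  0–3 yr: 360 × 30.5 = 10,980
  4–19 yr: 140 × 7.9 = 1106
  20–23 yr: 280 × 21.2 = 5936
  24+ yr: 280 × 27.4 = 7672
Adjusted estimate = 25,694 / 1,060 = 24.2396 → 24.2%.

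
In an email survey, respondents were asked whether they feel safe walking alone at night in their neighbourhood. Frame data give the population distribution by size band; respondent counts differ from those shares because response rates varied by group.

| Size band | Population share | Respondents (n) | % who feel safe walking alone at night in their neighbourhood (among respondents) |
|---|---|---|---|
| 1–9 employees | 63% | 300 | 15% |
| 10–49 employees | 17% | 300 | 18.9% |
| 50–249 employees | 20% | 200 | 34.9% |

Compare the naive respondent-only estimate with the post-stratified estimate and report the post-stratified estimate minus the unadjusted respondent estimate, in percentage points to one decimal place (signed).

-1.8 percentage points

Unadjusted (pooled respondent) estimate weights by respondent counts:
  (300/800)×15 + (300/800)×18.9 + (200/800)×34.9 = 21.4375%
Reweighting by population size band shares:
  0.63×15 + 0.17×18.9 + 0.2×34.9 = 19.643%
Difference = 19.643 − 21.4375 = -1.7945 pp.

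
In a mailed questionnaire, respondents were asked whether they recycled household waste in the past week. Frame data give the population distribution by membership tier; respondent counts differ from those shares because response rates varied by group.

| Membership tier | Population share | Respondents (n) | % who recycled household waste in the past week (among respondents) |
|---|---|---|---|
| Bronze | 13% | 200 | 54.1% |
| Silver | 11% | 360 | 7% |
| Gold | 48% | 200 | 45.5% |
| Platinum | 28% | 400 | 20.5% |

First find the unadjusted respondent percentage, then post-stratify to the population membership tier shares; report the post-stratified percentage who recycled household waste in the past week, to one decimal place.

Unadjusted (pooled respondent) estimate weights by respondent counts:
  (200/1160)×54.1 + (360/1160)×7 + (200/1160)×45.5 + (400/1160)×20.5 = 26.4138%
Post-stratifying to population shares instead:
  0.13×54.1 + 0.11×7 + 0.48×45.5 + 0.28×20.5 = 35.383%

35.4%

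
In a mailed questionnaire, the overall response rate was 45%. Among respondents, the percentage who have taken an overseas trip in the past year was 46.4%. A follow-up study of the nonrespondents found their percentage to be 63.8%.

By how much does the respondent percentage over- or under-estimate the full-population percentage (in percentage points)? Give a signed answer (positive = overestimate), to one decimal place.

Nonresponse fraction = 1 − 0.45 = 0.55.
Bias = (nonresponse fraction) × (respondent percentage − nonrespondent percentage)
     = 0.55 × (46.4 − 63.8) = 0.55 × -17.4 = -9.57.

-9.6 percentage points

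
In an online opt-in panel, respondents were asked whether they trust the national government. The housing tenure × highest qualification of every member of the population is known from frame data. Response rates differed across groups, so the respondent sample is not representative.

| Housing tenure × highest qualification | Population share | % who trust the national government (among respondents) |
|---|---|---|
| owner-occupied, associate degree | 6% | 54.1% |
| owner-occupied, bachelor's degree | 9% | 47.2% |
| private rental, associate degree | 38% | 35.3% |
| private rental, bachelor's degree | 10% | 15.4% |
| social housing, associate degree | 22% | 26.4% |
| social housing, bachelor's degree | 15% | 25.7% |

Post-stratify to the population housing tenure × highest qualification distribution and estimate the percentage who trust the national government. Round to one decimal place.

Post-stratification weights by population share, not respondent share:
  owner-occupied, associate degree: 0.06 × 54.1 = 3.246
  owner-occupied, bachelor's degree: 0.09 × 47.2 = 4.248
  private rental, associate degree: 0.38 × 35.3 = 13.414
  private rental, bachelor's degree: 0.1 × 15.4 = 1.54
  social housing, associate degree: 0.22 × 26.4 = 5.808
  social housing, bachelor's degree: 0.15 × 25.7 = 3.855
Post-stratified estimate = 32.111 → 32.1%.

32.1%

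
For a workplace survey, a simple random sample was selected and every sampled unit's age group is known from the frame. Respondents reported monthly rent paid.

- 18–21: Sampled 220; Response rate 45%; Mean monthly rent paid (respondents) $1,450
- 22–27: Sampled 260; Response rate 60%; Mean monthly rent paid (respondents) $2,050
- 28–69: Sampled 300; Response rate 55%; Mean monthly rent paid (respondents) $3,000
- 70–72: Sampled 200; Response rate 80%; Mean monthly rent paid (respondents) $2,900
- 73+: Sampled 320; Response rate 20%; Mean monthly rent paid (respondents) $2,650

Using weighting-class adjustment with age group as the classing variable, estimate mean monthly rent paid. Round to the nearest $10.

$2,450

Each respondent's weight = sampled/responded in their class; summing within a class gives n_sampled, so:
  18–21: 220 × 1450 = 319,000
  22–27: 260 × 2050 = 533,000
  28–69: 300 × 3000 = 900,000
  70–72: 200 × 2900 = 580,000
  73+: 320 × 2650 = 848,000
Adjusted estimate = 3,180,000 / 1,300 = 2446.15 → $2,450.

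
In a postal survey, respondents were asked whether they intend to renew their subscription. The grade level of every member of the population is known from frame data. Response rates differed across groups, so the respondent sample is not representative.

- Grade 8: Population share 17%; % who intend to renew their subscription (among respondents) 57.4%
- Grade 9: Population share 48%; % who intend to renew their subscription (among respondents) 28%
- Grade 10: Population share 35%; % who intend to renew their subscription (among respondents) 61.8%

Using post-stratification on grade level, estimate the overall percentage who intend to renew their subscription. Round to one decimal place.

44.8%

Weight each group's respondent value by its population share:
  Grade 8: 0.17 × 57.4 = 9.758
  Grade 9: 0.48 × 28 = 13.44
  Grade 10: 0.35 × 61.8 = 21.63
Post-stratified estimate = 44.828 → 44.8%.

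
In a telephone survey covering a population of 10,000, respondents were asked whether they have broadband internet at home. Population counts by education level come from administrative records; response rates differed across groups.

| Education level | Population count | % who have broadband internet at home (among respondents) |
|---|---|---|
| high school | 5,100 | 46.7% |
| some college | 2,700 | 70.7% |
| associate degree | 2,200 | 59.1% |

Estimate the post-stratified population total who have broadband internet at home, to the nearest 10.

Each cell contributes its population count × the respondent rate:
  high school: 5,100 × 46.7% = 2381.7
  some college: 2,700 × 70.7% = 1908.9
  associate degree: 2,200 × 59.1% = 1300.2
Estimated total = 5590.8 → 5,590.

5,590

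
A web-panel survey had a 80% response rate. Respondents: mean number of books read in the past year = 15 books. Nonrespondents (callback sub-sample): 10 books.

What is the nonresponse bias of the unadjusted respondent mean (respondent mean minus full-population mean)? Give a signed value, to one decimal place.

+1.0

Nonresponse fraction = 1 − 0.8 = 0.2.
Bias = (nonresponse fraction) × (respondent mean − nonrespondent mean)
     = 0.2 × (15 − 10) = 0.2 × 5 = 1.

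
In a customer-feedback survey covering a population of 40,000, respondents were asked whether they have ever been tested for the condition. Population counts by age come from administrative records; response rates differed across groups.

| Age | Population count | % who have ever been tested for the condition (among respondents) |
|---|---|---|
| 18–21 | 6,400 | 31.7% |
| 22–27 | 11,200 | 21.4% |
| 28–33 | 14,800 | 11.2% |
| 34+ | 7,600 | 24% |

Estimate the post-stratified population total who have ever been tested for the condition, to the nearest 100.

7,900

Apply each group's respondent rate to its population count:
  18–21: 6,400 × 31.7% = 2028.8
  22–27: 11,200 × 21.4% = 2396.8
  28–33: 14,800 × 11.2% = 1657.6
  34+: 7,600 × 24% = 1824
Estimated total = 7907.2 → 7,900.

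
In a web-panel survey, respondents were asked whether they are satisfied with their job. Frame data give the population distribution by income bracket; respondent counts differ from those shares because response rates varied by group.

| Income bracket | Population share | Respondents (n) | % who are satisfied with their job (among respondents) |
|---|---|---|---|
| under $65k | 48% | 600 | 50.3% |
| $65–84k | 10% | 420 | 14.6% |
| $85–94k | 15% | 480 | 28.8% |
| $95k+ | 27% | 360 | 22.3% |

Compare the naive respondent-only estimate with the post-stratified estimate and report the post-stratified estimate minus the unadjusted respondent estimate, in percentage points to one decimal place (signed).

Without adjustment, the pooled respondent share is:
  (600/1860)×50.3 + (420/1860)×14.6 + (480/1860)×28.8 + (360/1860)×22.3 = 31.271%
Post-stratifying to population shares instead:
  0.48×50.3 + 0.1×14.6 + 0.15×28.8 + 0.27×22.3 = 35.945%
Difference = 35.945 − 31.271 = 4.674 pp.

+4.7 percentage points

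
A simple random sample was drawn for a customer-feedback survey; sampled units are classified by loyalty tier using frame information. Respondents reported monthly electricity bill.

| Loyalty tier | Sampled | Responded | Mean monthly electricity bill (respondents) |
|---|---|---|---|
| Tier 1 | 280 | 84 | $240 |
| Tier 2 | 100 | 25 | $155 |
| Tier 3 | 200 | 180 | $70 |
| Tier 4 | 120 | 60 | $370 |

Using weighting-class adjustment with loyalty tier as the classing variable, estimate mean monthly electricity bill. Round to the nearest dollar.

Response rates by class: Tier 1 84/280 = 30%, Tier 2 25/100 = 25%, Tier 3 180/200 = 90%, Tier 4 60/120 = 50%.
Inverse-response-rate weighting restores each class to its sampled count, so class totals weight by n_sampled:
  Tier 1: 280 × 240 = 67,200
  Tier 2: 100 × 155 = 15,500
  Tier 3: 200 × 70 = 14,000
  Tier 4: 120 × 370 = 44,400
Adjusted estimate = 141,100 / 700 = 201.571 → $202.

$202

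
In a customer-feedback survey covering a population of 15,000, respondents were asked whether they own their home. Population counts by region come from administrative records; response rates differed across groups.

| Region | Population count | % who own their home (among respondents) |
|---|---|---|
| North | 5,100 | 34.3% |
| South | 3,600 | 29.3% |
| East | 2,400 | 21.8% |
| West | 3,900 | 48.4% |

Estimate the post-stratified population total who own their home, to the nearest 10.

5,210

Each cell contributes its population count × the respondent rate:
  North: 5,100 × 34.3% = 1749.3
  South: 3,600 × 29.3% = 1054.8
  East: 2,400 × 21.8% = 523.2
  West: 3,900 × 48.4% = 1887.6
Estimated total = 5214.9 → 5,210.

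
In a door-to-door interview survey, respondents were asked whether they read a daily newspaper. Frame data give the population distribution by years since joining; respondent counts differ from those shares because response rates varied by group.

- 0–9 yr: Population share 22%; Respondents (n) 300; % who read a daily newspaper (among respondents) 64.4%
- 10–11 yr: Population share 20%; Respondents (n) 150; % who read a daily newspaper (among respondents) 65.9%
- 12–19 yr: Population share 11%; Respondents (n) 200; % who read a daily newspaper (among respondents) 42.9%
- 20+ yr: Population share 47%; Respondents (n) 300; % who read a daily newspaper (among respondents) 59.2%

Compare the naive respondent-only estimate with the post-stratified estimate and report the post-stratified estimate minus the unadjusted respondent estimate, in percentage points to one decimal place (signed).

Without adjustment, the pooled respondent share is:
  (300/950)×64.4 + (150/950)×65.9 + (200/950)×42.9 + (300/950)×59.2 = 58.4684%
Post-stratified estimate weights by population shares:
  0.22×64.4 + 0.2×65.9 + 0.11×42.9 + 0.47×59.2 = 59.891%
Difference = 59.891 − 58.4684 = 1.4226 pp.

+1.4 percentage points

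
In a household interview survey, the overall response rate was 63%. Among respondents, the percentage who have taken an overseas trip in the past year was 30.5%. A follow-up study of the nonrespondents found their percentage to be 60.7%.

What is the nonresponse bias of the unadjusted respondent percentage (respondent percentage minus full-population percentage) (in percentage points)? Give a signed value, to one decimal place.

Nonresponse fraction = 1 − 0.63 = 0.37.
Bias = (nonresponse fraction) × (respondent percentage − nonrespondent percentage)
     = 0.37 × (30.5 − 60.7) = 0.37 × -30.2 = -11.174.

-11.2 percentage points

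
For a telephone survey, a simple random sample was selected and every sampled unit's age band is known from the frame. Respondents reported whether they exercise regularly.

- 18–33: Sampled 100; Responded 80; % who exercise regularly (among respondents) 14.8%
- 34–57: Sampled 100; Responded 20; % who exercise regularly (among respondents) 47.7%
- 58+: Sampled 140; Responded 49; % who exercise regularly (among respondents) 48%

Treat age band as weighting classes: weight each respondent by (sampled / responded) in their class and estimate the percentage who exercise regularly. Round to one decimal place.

Response rates by class: 18–33 80/100 = 80%, 34–57 20/100 = 20%, 58+ 49/140 = 35%.
Inverse-response-rate weighting restores each class to its sampled count, so class totals weight by n_sampled:
  18–33: 100 × 14.8 = 1480
  34–57: 100 × 47.7 = 4770
  58+: 140 × 48 = 6720
Adjusted estimate = 12,970 / 340 = 38.1471 → 38.1%.

38.1%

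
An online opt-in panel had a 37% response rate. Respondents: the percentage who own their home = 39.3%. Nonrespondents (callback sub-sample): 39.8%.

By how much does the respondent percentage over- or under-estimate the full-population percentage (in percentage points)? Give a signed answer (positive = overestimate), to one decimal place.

-0.3 percentage points

Nonresponse fraction = 1 − 0.37 = 0.63.
Bias = (nonresponse fraction) × (respondent percentage − nonrespondent percentage)
     = 0.63 × (39.3 − 39.8) = 0.63 × -0.5 = -0.315.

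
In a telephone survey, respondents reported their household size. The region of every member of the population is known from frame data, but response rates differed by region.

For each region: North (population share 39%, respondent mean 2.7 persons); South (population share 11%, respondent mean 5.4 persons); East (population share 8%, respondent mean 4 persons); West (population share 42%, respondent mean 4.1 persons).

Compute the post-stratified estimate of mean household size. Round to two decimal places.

Post-stratification weights by population share, not respondent share:
  North: 0.39 × 2.7 = 1.053
  South: 0.11 × 5.4 = 0.594
  East: 0.08 × 4 = 0.32
  West: 0.42 × 4.1 = 1.722
Post-stratified estimate = 3.689 → 3.69.

3.69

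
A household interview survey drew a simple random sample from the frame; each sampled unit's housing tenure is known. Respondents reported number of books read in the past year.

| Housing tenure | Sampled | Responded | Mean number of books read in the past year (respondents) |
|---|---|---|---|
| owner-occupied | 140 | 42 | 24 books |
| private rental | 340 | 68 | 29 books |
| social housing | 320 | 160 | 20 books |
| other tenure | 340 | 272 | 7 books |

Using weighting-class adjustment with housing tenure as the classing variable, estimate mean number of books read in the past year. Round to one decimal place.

Response rates by class: owner-occupied 42/140 = 30%, private rental 68/340 = 20%, social housing 160/320 = 50%, other tenure 272/340 = 80%.
Weighting each respondent by the inverse class response rate inflates each class back to its sampled size, so the class weight is n_sampled:
  owner-occupied: 140 × 24 = 3360
  private rental: 340 × 29 = 9860
  social housing: 320 × 20 = 6400
  other tenure: 340 × 7 = 2380
Adjusted estimate = 22,000 / 1,140 = 19.2982 → 19.3.

19.3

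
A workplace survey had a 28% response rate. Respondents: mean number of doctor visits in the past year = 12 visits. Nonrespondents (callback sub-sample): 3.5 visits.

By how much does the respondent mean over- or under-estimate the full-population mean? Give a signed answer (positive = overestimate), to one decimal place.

Nonresponse fraction = 1 − 0.28 = 0.72.
Bias = (nonresponse fraction) × (respondent mean − nonrespondent mean)
     = 0.72 × (12 − 3.5) = 0.72 × 8.5 = 6.12.

+6.1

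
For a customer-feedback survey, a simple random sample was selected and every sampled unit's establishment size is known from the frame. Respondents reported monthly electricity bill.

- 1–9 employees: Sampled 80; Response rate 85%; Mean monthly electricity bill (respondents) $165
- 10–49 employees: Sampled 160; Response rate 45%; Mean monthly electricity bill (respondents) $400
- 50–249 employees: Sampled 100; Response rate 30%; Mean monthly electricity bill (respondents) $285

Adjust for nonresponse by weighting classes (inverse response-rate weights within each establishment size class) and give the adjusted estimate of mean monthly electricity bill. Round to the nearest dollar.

$311

Inverse-response-rate weighting restores each class to its sampled count, so class totals weight by n_sampled:
  1–9 employees: 80 × 165 = 13,200
  10–49 employees: 160 × 400 = 64,000
  50–249 employees: 100 × 285 = 28,500
Adjusted estimate = 105,700 / 340 = 310.882 → $311.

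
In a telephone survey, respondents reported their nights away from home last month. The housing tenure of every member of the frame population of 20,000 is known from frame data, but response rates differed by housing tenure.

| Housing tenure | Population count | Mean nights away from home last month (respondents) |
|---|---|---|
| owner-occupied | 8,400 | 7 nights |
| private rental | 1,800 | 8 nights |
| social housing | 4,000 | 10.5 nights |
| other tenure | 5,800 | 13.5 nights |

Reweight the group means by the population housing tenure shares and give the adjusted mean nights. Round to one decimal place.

Each cell contributes population-share × respondent value:
  owner-occupied: (8,400/20,000) × 7 = 2.94
  private rental: (1,800/20,000) × 8 = 0.72
  social housing: (4,000/20,000) × 10.5 = 2.1
  other tenure: (5,800/20,000) × 13.5 = 3.915
Post-stratified estimate = 9.675 → 9.7.

9.7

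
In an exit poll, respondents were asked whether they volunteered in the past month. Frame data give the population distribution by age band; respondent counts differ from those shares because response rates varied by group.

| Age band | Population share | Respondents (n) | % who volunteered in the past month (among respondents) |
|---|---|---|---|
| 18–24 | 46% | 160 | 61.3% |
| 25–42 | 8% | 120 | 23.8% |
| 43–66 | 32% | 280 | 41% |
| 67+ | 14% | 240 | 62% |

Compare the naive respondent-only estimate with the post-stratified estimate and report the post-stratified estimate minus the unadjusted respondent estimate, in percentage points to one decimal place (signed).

Without adjustment, the pooled respondent share is:
  (160/800)×61.3 + (120/800)×23.8 + (280/800)×41 + (240/800)×62 = 48.78%
Post-stratified estimate weights by population shares:
  0.46×61.3 + 0.08×23.8 + 0.32×41 + 0.14×62 = 51.902%
Difference = 51.902 − 48.78 = 3.122 pp.

+3.1 percentage points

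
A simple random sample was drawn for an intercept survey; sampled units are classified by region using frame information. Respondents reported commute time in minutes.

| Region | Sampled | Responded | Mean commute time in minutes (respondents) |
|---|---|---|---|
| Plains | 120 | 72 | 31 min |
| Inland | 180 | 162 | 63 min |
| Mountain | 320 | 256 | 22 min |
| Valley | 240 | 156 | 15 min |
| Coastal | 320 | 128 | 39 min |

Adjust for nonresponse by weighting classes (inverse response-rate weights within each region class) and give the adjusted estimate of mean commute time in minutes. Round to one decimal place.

Response rates by class: Plains 72/120 = 60%, Inland 162/180 = 90%, Mountain 256/320 = 80%, Valley 156/240 = 65%, Coastal 128/320 = 40%.
Each respondent's weight = sampled/responded in their class; summing within a class gives n_sampled, so:
  Plains: 120 × 31 = 3720
  Inland: 180 × 63 = 11,340
  Mountain: 320 × 22 = 7040
  Valley: 240 × 15 = 3600
  Coastal: 320 × 39 = 12,480
Adjusted estimate = 38,180 / 1,180 = 32.3559 → 32.4.

32.4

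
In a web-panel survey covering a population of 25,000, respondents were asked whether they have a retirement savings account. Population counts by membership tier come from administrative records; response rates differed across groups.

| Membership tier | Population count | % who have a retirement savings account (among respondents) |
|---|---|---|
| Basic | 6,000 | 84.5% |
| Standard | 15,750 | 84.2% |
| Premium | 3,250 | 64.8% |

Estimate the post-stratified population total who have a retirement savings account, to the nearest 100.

20,400

Estimated count per cell = population count × respondent percentage:
  Basic: 6,000 × 84.5% = 5070
  Standard: 15,750 × 84.2% = 13261.5
  Premium: 3,250 × 64.8% = 2106
Estimated total = 20437.5 → 20,400.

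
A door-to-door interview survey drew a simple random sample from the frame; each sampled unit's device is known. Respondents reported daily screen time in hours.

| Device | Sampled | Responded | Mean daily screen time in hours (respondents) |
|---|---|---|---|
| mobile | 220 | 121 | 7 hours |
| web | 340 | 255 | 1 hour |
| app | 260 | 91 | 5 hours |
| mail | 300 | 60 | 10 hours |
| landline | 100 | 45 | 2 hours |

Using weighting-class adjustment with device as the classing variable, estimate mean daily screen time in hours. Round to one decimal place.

5.2

Class response rates: mobile 121/220 = 55%, web 255/340 = 75%, app 91/260 = 35%, mail 60/300 = 20%, landline 45/100 = 45%.
Weighting each respondent by the inverse class response rate inflates each class back to its sampled size, so the class weight is n_sampled:
  mobile: 220 × 7 = 1540
  web: 340 × 1 = 340
  app: 260 × 5 = 1300
  mail: 300 × 10 = 3000
  landline: 100 × 2 = 200
Adjusted estimate = 6380 / 1,220 = 5.22951 → 5.2.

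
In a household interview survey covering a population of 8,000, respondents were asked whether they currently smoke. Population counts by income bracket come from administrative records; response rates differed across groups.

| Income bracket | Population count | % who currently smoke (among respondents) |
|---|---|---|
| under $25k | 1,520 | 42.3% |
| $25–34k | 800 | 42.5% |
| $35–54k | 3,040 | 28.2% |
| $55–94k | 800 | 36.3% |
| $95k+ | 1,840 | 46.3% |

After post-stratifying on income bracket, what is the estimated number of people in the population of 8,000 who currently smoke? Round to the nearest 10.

2,980

Estimated count per cell = population count × respondent percentage:
  under $25k: 1,520 × 42.3% = 642.96
  $25–34k: 800 × 42.5% = 340
  $35–54k: 3,040 × 28.2% = 857.28
  $55–94k: 800 × 36.3% = 290.4
  $95k+: 1,840 × 46.3% = 851.92
Estimated total = 2982.56 → 2,980.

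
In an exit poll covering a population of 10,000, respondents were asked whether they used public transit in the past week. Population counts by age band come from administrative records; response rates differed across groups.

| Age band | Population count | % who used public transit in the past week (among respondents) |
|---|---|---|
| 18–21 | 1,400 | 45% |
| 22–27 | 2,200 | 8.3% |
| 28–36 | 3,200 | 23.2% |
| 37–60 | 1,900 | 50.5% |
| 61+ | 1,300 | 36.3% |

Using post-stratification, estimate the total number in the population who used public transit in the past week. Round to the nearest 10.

Estimated count per cell = population count × respondent percentage:
  18–21: 1,400 × 45% = 630
  22–27: 2,200 × 8.3% = 182.6
  28–36: 3,200 × 23.2% = 742.4
  37–60: 1,900 × 50.5% = 959.5
  61+: 1,300 × 36.3% = 471.9
Estimated total = 2986.4 → 2,990.

2,990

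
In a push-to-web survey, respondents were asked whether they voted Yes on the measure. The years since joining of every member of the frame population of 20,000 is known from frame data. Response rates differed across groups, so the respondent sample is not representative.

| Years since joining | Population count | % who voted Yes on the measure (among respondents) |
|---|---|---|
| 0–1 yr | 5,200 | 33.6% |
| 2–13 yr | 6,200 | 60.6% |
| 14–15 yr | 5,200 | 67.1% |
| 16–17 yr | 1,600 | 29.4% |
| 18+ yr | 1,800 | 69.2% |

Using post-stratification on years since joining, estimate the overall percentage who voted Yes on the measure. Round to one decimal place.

53.5%

Post-stratification weights by population share, not respondent share:
  0–1 yr: (5,200/20,000) × 33.6 = 8.736
  2–13 yr: (6,200/20,000) × 60.6 = 18.786
  14–15 yr: (5,200/20,000) × 67.1 = 17.446
  16–17 yr: (1,600/20,000) × 29.4 = 2.352
  18+ yr: (1,800/20,000) × 69.2 = 6.228
Post-stratified estimate = 53.548 → 53.5%.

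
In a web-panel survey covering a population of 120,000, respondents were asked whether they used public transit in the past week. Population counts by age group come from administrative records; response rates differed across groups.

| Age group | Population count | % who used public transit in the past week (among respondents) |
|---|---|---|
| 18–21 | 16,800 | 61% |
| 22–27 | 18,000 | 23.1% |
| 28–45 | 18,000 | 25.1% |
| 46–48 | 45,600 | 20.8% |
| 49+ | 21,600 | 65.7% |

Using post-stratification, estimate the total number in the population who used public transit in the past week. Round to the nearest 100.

42,600

Apply each group's respondent rate to its population count:
  18–21: 16,800 × 61% = 10,248
  22–27: 18,000 × 23.1% = 4158
  28–45: 18,000 × 25.1% = 4518
  46–48: 45,600 × 20.8% = 9484.8
  49+: 21,600 × 65.7% = 14191.2
Estimated total = 42,600 → 42,600.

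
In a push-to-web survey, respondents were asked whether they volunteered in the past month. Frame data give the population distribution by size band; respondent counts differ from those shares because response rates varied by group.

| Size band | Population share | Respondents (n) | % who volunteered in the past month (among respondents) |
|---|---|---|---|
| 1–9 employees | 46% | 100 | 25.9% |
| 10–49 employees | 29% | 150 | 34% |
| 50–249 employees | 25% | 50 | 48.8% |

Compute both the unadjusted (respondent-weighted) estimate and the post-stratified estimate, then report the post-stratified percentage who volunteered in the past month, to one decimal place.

Unadjusted (pooled respondent) estimate weights by respondent counts:
  (100/300)×25.9 + (150/300)×34 + (50/300)×48.8 = 33.7667%
Reweighting by population size band shares:
  0.46×25.9 + 0.29×34 + 0.25×48.8 = 33.974%

34.0%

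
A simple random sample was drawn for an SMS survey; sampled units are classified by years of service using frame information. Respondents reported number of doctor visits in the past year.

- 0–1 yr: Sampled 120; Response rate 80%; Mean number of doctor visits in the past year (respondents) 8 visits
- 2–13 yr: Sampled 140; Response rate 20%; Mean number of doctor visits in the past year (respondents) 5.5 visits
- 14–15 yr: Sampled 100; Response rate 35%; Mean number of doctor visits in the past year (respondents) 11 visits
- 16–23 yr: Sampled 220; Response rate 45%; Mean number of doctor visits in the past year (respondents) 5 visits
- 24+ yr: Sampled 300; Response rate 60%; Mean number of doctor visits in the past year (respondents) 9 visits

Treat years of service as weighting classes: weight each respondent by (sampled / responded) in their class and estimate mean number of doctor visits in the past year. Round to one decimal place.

7.5

Inverse-response-rate weighting restores each class to its sampled count, so class totals weight by n_sampled:
  0–1 yr: 120 × 8 = 960
  2–13 yr: 140 × 5.5 = 770
  14–15 yr: 100 × 11 = 1100
  16–23 yr: 220 × 5 = 1100
  24+ yr: 300 × 9 = 2700
Adjusted estimate = 6630 / 880 = 7.53409 → 7.5.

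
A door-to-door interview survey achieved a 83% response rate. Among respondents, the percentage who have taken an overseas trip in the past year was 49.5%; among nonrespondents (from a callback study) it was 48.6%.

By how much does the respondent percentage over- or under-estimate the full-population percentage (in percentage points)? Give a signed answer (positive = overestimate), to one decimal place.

Nonresponse fraction = 1 − 0.83 = 0.17.
Bias = (nonresponse fraction) × (respondent percentage − nonrespondent percentage)
     = 0.17 × (49.5 − 48.6) = 0.17 × 0.9 = 0.153.

+0.2 percentage points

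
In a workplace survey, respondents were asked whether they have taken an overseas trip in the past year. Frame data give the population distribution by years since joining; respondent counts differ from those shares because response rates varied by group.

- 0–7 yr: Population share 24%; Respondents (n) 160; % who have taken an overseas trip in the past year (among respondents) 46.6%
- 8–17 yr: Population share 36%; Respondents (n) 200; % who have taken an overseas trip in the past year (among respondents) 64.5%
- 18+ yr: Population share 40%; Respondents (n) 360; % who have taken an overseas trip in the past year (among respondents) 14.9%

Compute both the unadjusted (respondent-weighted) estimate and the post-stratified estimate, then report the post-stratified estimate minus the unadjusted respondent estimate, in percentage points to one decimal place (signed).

+4.6 percentage points

Unadjusted (pooled respondent) estimate weights by respondent counts:
  (160/720)×46.6 + (200/720)×64.5 + (360/720)×14.9 = 35.7222%
Post-stratified estimate weights by population shares:
  0.24×46.6 + 0.36×64.5 + 0.4×14.9 = 40.364%
Difference = 40.364 − 35.7222 = 4.6418 pp.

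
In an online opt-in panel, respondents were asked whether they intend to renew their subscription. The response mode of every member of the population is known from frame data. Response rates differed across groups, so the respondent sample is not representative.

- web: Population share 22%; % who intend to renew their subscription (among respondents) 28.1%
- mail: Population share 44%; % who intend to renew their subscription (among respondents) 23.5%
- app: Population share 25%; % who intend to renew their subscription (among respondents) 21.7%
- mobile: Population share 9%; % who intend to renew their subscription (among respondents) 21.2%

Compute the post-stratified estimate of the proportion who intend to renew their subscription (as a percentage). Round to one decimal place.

23.9%

Each cell contributes population-share × respondent value:
  web: 0.22 × 28.1 = 6.182
  mail: 0.44 × 23.5 = 10.34
  app: 0.25 × 21.7 = 5.425
  mobile: 0.09 × 21.2 = 1.908
Post-stratified estimate = 23.855 → 23.9%.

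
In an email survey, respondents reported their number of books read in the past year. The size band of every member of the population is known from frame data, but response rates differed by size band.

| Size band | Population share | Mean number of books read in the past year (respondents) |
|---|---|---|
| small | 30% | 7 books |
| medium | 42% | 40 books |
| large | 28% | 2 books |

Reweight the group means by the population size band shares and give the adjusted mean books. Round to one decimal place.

Each cell contributes population-share × respondent value:
  small: 0.3 × 7 = 2.1
  medium: 0.42 × 40 = 16.8
  large: 0.28 × 2 = 0.56
Post-stratified estimate = 19.46 → 19.5.

19.5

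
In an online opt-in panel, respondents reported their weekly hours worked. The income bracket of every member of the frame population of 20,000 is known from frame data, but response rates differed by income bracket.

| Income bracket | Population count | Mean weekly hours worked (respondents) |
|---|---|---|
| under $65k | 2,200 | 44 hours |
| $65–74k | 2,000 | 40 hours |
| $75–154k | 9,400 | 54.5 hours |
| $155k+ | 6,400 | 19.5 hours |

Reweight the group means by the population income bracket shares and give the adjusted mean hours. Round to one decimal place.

Weight each group's respondent value by its population share:
  under $65k: (2,200/20,000) × 44 = 4.84
  $65–74k: (2,000/20,000) × 40 = 4
  $75–154k: (9,400/20,000) × 54.5 = 25.615
  $155k+: (6,400/20,000) × 19.5 = 6.24
Post-stratified estimate = 40.695 → 40.7.

40.7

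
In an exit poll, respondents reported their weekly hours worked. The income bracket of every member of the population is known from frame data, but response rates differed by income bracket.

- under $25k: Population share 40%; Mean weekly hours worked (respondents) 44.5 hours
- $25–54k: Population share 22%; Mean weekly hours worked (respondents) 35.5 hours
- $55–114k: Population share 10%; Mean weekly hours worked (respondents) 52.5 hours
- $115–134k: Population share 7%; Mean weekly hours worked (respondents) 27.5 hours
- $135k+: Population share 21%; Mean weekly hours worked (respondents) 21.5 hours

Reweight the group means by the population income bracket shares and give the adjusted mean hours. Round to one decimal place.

Weight each group's respondent value by its population share:
  under $25k: 0.4 × 44.5 = 17.8
  $25–54k: 0.22 × 35.5 = 7.81
  $55–114k: 0.1 × 52.5 = 5.25
  $115–134k: 0.07 × 27.5 = 1.925
  $135k+: 0.21 × 21.5 = 4.515
Post-stratified estimate = 37.3 → 37.3.

37.3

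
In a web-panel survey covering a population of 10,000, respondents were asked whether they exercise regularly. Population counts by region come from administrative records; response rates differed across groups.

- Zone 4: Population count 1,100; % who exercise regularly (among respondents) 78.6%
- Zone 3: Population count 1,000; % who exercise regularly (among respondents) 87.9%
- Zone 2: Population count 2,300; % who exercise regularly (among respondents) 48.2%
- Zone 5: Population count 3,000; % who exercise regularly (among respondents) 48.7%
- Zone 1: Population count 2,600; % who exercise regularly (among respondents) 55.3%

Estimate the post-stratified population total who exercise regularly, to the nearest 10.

Each cell contributes its population count × the respondent rate:
  Zone 4: 1,100 × 78.6% = 864.6
  Zone 3: 1,000 × 87.9% = 879
  Zone 2: 2,300 × 48.2% = 1108.6
  Zone 5: 3,000 × 48.7% = 1461
  Zone 1: 2,600 × 55.3% = 1437.8
Estimated total = 5751 → 5,750.

5,750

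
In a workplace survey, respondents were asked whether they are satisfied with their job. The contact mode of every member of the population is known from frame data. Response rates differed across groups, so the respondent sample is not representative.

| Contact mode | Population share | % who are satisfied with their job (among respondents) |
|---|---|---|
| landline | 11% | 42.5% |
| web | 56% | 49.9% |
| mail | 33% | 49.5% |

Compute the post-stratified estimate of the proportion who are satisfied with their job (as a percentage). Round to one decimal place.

49.0%

Reweight to the known contact mode distribution:
  landline: 0.11 × 42.5 = 4.675
  web: 0.56 × 49.9 = 27.944
  mail: 0.33 × 49.5 = 16.335
Post-stratified estimate = 48.954 → 49.0%.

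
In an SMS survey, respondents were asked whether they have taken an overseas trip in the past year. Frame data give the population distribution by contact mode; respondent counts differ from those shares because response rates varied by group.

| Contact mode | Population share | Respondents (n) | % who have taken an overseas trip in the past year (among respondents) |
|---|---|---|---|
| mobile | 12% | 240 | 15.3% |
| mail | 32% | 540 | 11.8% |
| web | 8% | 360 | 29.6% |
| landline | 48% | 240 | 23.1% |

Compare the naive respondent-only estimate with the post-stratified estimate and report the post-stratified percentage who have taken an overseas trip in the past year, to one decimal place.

Unadjusted (pooled respondent) estimate weights by respondent counts:
  (240/1380)×15.3 + (540/1380)×11.8 + (360/1380)×29.6 + (240/1380)×23.1 = 19.0174%
Post-stratifying to population shares instead:
  0.12×15.3 + 0.32×11.8 + 0.08×29.6 + 0.48×23.1 = 19.068%

19.1%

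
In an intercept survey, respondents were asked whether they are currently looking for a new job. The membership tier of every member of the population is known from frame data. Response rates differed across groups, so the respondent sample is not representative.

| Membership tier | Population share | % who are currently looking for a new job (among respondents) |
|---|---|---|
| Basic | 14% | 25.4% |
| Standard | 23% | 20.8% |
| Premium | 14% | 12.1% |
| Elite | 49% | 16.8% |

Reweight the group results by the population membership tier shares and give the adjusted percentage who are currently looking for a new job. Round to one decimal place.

Post-stratification weights by population share, not respondent share:
  Basic: 0.14 × 25.4 = 3.556
  Standard: 0.23 × 20.8 = 4.784
  Premium: 0.14 × 12.1 = 1.694
  Elite: 0.49 × 16.8 = 8.232
Post-stratified estimate = 18.266 → 18.3%.

18.3%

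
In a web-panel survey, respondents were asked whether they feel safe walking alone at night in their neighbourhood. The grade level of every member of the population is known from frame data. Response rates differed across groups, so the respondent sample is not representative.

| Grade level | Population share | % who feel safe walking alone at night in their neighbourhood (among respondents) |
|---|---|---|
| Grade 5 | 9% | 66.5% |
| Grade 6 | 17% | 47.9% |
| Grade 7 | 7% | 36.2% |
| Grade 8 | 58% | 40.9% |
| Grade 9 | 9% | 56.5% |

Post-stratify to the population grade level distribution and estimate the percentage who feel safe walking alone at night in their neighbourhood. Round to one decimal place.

45.5%

Weight each group's respondent value by its population share:
  Grade 5: 0.09 × 66.5 = 5.985
  Grade 6: 0.17 × 47.9 = 8.143
  Grade 7: 0.07 × 36.2 = 2.534
  Grade 8: 0.58 × 40.9 = 23.722
  Grade 9: 0.09 × 56.5 = 5.085
Post-stratified estimate = 45.469 → 45.5%.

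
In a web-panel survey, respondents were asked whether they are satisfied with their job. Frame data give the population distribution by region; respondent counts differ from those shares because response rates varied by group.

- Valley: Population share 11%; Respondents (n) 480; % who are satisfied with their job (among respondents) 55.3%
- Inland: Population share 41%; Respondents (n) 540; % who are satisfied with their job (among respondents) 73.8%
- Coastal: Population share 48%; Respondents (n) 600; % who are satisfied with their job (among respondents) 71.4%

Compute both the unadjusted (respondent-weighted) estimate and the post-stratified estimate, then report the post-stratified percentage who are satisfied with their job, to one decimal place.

Without adjustment, the pooled respondent share is:
  (480/1620)×55.3 + (540/1620)×73.8 + (600/1620)×71.4 = 67.4296%
Reweighting by population region shares:
  0.11×55.3 + 0.41×73.8 + 0.48×71.4 = 70.613%

70.6%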